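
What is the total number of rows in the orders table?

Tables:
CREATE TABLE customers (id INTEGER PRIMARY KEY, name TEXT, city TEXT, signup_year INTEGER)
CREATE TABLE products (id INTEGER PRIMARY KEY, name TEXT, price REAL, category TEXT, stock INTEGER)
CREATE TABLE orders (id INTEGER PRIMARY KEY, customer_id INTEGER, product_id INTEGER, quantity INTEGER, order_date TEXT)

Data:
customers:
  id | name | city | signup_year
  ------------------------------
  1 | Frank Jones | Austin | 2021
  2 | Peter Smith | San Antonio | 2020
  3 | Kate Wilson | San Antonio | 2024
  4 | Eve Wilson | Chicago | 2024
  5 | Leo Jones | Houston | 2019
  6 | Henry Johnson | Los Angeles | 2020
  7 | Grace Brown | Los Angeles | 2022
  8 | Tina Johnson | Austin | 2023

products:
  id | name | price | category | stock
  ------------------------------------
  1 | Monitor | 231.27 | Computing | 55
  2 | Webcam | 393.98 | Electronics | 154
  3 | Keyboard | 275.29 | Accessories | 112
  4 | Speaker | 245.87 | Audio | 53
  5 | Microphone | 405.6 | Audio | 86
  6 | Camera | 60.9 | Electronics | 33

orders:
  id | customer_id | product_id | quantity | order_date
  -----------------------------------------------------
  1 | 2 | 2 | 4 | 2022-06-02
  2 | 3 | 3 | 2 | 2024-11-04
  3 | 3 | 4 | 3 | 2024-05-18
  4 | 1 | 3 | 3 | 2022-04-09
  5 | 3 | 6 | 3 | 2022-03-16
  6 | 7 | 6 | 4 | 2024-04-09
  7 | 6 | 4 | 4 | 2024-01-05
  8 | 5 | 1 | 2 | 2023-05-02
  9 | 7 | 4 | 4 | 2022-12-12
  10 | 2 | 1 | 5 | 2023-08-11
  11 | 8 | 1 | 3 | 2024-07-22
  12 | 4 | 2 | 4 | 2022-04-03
SELECT COUNT(*) FROM orders

Execution result:
12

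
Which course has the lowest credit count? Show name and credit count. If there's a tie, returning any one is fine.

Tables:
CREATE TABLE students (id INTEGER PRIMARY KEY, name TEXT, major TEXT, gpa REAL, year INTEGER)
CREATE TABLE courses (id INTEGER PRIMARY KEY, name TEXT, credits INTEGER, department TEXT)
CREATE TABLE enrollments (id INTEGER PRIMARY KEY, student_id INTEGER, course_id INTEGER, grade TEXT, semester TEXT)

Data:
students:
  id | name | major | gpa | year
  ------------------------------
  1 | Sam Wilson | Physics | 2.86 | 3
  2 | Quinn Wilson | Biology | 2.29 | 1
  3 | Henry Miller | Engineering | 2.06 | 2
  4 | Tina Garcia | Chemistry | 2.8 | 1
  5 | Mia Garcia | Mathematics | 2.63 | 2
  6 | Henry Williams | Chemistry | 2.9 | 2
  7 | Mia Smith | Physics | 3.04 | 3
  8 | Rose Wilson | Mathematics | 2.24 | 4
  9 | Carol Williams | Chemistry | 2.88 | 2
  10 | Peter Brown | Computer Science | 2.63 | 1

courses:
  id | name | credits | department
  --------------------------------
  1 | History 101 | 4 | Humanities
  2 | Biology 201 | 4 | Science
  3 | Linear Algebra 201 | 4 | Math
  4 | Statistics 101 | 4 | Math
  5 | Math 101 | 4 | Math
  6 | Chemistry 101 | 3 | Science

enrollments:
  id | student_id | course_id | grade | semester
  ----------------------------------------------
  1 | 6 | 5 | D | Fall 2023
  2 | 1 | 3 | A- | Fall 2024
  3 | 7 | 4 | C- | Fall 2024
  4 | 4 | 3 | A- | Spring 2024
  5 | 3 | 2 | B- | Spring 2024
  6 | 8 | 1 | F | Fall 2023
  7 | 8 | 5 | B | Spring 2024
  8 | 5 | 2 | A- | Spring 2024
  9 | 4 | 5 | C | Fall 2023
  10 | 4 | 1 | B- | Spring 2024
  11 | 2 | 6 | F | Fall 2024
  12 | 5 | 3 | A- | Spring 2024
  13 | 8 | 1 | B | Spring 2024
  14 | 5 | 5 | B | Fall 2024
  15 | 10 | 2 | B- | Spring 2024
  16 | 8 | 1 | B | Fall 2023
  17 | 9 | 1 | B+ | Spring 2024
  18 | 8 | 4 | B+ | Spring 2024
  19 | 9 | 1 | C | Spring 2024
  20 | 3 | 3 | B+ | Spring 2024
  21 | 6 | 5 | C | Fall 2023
SELECT name, credits FROM courses ORDER BY credits ASC LIMIT 1

Execution result:
name | credits
Chemistry 101 | 3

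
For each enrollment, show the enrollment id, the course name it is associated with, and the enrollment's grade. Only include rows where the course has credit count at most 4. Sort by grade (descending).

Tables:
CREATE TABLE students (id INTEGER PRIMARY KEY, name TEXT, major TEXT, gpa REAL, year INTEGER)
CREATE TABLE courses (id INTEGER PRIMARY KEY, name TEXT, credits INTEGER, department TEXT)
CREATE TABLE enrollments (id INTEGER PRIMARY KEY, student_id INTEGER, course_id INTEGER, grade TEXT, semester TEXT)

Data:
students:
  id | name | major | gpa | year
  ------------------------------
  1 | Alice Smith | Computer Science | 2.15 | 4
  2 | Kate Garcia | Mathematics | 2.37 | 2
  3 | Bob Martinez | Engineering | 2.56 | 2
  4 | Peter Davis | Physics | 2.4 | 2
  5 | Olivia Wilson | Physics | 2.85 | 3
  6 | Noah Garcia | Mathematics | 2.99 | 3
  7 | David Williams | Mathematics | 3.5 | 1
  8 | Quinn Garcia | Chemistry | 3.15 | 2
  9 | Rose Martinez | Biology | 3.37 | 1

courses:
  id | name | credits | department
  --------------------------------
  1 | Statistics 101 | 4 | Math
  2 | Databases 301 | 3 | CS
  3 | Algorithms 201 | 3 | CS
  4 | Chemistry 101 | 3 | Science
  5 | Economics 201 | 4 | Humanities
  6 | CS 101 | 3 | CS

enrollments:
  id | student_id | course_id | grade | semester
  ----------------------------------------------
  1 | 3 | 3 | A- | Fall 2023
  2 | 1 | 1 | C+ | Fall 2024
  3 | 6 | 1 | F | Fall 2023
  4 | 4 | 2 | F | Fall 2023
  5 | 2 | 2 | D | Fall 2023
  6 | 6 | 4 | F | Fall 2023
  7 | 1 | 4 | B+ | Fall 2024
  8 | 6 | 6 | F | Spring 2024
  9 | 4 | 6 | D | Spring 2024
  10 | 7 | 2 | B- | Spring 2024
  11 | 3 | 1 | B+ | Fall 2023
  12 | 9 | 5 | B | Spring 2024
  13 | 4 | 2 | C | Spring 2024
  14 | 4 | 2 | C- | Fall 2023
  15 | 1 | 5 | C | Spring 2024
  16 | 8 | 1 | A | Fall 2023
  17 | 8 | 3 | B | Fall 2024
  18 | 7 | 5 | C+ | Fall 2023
SELECT c.id, p.name AS course, c.grade FROM enrollments c JOIN courses p ON c.course_id = p.id WHERE p.credits <= 4 ORDER BY c.grade DESC

Execution result:
id | course | grade
3 | Statistics 101 | F
4 | Databases 301 | F
6 | Chemistry 101 | F
8 | CS 101 | F
5 | Databases 301 | D
9 | CS 101 | D
14 | Databases 301 | C-
2 | Statistics 101 | C+
18 | Economics 201 | C+
13 | Databases 301 | C
15 | Economics 201 | C
10 | Databases 301 | B-
7 | Chemistry 101 | B+
11 | Statistics 101 | B+
12 | Economics 201 | B
17 | Algorithms 201 | B
1 | Algorithms 201 | A-
16 | Statistics 101 | A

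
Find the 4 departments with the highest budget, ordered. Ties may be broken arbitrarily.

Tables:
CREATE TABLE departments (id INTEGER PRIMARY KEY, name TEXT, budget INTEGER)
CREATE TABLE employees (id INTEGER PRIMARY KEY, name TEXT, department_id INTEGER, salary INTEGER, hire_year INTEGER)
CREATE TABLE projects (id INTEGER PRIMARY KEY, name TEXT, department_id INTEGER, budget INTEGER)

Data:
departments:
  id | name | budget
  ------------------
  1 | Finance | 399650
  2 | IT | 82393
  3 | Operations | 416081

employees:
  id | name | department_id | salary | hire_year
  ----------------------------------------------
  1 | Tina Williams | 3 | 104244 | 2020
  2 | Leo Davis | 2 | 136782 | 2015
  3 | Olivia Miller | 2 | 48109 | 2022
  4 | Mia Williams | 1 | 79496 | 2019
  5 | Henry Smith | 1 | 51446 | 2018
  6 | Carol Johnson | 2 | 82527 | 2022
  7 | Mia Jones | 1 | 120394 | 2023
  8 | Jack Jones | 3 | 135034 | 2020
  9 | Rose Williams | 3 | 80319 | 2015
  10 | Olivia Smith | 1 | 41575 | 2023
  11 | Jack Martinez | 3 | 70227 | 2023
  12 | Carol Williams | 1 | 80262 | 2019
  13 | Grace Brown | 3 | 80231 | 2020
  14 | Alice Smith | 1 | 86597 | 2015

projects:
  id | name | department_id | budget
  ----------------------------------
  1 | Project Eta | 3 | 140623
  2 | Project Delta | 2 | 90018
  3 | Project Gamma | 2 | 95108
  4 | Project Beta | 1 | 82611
SELECT name, budget FROM departments ORDER BY budget DESC LIMIT 4

Execution result:
name | budget
Operations | 416081
Finance | 399650
IT | 82393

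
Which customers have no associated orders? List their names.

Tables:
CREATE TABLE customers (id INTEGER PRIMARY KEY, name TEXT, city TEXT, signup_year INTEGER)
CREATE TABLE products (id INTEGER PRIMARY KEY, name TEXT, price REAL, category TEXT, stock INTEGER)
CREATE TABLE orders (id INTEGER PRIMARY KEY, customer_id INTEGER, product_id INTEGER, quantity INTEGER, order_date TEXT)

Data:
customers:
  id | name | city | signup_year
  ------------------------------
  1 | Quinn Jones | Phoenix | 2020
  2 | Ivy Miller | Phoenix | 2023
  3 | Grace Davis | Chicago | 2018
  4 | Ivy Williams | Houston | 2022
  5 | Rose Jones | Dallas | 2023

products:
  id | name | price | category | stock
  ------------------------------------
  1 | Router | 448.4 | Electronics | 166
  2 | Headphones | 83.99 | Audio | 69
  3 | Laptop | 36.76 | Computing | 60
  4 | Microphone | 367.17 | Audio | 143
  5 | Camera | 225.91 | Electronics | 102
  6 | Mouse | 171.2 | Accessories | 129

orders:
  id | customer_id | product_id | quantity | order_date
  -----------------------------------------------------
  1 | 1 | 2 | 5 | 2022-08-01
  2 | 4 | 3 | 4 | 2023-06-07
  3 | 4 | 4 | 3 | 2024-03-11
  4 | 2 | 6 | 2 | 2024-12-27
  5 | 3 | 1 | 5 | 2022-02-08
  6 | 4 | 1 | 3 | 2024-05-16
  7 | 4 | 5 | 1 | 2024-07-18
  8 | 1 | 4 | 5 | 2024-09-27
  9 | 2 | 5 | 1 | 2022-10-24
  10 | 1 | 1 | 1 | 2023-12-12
SELECT p.name FROM customers p LEFT JOIN orders c ON c.customer_id = p.id WHERE c.id IS NULL

Execution result:
Rose Jones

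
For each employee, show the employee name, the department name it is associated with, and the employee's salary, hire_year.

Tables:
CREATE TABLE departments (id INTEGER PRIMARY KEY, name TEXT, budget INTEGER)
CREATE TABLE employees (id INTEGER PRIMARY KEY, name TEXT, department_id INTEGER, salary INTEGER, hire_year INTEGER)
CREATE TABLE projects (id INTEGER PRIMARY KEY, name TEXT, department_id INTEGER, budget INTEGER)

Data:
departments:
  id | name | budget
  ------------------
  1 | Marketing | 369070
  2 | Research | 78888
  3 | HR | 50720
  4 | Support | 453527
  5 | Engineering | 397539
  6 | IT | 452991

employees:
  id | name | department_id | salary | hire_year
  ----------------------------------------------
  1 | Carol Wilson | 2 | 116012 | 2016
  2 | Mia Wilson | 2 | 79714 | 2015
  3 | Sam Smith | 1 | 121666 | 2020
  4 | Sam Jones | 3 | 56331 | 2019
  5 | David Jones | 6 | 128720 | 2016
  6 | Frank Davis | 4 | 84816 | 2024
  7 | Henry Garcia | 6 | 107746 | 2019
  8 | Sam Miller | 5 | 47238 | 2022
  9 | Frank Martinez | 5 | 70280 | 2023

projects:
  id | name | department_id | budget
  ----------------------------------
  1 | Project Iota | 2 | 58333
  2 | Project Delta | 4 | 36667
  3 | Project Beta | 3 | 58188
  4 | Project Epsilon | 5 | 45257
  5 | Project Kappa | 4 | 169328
SELECT c.name, p.name AS department, c.salary, c.hire_year FROM employees c JOIN departments p ON c.department_id = p.id

Execution result:
name | department | salary | hire_year
Carol Wilson | Research | 116012 | 2016
Mia Wilson | Research | 79714 | 2015
Sam Smith | Marketing | 121666 | 2020
Sam Jones | HR | 56331 | 2019
David Jones | IT | 128720 | 2016
Frank Davis | Support | 84816 | 2024
Henry Garcia | IT | 107746 | 2019
Sam Miller | Engineering | 47238 | 2022
Frank Martinez | Engineering | 70280 | 2023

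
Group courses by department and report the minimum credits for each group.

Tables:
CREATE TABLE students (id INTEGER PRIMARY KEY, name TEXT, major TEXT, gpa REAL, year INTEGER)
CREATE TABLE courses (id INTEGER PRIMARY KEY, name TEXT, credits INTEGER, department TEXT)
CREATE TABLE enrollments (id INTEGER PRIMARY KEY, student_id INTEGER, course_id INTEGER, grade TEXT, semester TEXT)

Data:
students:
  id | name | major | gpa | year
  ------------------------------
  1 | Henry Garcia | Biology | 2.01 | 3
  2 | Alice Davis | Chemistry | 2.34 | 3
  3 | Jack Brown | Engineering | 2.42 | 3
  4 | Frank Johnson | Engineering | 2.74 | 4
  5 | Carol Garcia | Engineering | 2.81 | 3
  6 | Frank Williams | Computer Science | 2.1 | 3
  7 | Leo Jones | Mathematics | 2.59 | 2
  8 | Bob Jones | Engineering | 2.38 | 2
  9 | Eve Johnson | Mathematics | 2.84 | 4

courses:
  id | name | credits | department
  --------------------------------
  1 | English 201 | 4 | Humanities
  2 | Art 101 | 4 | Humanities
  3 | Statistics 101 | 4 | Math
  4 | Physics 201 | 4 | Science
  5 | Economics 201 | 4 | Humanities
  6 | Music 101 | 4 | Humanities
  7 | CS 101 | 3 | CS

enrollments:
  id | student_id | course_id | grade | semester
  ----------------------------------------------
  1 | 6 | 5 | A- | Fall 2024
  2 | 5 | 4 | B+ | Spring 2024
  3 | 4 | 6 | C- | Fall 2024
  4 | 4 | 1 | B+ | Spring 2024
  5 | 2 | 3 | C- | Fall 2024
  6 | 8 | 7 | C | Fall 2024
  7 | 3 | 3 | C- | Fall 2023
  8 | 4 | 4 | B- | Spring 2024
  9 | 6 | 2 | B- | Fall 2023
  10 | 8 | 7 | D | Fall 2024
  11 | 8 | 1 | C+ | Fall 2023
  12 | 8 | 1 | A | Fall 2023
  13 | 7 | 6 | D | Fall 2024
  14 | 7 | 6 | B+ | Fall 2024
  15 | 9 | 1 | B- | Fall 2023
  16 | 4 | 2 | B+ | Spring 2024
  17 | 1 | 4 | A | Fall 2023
SELECT department, MIN(credits) AS min_credits FROM courses GROUP BY department

Execution result:
department | min_credits
CS | 3
Humanities | 4
Math | 4
Science | 4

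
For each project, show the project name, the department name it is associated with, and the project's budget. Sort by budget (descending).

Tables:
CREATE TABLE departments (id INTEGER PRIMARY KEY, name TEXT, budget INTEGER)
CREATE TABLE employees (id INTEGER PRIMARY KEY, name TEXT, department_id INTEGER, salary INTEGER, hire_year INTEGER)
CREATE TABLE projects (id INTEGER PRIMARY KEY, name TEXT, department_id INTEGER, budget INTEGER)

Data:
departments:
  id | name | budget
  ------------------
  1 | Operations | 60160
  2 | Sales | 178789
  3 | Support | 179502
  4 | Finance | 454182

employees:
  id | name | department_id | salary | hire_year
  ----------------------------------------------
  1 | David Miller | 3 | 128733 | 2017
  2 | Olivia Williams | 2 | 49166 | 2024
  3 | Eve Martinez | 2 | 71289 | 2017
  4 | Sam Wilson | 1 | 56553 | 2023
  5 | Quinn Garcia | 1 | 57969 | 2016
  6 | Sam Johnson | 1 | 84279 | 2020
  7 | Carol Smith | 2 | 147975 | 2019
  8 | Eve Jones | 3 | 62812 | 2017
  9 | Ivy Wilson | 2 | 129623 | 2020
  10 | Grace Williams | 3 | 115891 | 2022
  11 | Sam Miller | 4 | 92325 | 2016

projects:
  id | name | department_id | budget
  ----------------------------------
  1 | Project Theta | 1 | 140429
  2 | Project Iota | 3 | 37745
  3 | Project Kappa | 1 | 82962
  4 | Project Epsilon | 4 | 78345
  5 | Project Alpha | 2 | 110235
SELECT c.name, p.name AS department, c.budget FROM projects c JOIN departments p ON c.department_id = p.id ORDER BY c.budget DESC

Execution result:
name | department | budget
Project Theta | Operations | 140429
Project Alpha | Sales | 110235
Project Kappa | Operations | 82962
Project Epsilon | Finance | 78345
Project Iota | Support | 37745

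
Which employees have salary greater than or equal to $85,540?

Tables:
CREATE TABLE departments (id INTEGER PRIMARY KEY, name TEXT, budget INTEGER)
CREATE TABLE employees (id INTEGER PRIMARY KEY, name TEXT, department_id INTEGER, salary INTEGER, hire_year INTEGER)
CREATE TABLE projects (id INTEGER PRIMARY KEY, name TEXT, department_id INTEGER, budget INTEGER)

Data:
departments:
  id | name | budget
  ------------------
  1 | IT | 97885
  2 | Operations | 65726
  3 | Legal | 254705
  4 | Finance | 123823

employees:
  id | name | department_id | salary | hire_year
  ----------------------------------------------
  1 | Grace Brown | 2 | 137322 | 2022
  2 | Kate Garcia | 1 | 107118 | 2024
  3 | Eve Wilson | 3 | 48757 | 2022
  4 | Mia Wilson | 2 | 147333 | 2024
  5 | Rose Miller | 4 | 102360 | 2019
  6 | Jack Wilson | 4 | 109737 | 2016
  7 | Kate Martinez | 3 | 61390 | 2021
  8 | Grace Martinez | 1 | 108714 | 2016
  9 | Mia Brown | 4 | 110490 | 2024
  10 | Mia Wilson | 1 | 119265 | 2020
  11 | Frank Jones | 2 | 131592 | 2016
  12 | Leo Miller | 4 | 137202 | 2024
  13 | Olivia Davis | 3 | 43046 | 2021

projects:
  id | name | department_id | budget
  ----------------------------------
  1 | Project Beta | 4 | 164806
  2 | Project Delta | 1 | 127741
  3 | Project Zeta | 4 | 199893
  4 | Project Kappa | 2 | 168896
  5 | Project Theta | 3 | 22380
SELECT name, salary FROM employees WHERE salary >= 85540

Execution result:
name | salary
Grace Brown | 137322
Kate Garcia | 107118
Mia Wilson | 147333
Rose Miller | 102360
Jack Wilson | 109737
Grace Martinez | 108714
Mia Brown | 110490
Mia Wilson | 119265
Frank Jones | 131592
Leo Miller | 137202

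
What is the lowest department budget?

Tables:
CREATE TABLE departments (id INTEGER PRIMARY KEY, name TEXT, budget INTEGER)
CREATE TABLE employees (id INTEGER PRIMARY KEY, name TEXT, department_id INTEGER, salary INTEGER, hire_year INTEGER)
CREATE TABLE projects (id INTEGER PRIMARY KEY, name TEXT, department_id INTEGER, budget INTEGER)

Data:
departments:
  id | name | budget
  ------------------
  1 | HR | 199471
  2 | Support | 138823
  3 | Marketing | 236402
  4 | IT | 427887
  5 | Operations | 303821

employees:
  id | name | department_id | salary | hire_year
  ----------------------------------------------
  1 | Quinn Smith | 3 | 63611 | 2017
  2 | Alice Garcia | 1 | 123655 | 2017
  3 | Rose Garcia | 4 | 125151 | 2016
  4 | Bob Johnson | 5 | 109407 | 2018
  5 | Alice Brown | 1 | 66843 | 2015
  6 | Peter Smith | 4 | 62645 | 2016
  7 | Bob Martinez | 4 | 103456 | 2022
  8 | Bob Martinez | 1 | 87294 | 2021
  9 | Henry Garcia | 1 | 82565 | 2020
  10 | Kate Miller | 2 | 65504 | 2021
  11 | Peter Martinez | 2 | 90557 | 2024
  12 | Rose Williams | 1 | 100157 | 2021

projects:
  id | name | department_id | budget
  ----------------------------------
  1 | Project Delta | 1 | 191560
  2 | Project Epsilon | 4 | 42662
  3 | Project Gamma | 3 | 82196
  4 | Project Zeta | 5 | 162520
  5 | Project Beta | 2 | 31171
SELECT MIN(budget) FROM departments

Execution result:
138823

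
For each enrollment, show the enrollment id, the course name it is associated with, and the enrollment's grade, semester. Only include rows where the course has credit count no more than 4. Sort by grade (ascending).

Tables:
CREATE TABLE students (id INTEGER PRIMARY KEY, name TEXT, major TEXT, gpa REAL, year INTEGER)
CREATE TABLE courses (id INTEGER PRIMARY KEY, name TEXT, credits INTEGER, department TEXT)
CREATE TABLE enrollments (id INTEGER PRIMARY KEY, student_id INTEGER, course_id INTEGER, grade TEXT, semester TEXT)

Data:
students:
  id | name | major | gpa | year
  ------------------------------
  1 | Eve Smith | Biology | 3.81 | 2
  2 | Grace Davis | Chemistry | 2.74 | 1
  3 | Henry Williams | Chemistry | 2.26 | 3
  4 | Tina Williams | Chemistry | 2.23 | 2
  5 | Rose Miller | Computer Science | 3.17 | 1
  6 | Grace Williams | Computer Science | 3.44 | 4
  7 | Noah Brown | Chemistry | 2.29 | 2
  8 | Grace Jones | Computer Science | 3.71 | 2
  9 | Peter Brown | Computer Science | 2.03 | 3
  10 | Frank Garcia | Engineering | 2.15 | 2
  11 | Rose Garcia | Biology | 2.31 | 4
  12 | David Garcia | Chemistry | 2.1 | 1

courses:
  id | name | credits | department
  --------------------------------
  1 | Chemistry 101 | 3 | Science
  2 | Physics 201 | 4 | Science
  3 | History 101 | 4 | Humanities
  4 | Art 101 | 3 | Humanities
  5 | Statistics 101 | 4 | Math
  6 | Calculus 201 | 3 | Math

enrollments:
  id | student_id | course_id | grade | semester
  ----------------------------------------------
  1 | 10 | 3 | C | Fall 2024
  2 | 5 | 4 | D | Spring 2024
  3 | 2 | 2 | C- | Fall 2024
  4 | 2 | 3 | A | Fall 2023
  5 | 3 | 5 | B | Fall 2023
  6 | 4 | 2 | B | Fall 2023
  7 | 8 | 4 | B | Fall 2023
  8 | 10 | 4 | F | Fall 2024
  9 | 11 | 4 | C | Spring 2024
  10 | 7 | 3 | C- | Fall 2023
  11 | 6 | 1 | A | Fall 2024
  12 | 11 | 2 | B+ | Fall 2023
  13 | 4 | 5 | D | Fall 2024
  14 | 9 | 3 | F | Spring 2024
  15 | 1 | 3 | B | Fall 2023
SELECT c.id, p.name AS course, c.grade, c.semester FROM enrollments c JOIN courses p ON c.course_id = p.id WHERE p.credits <= 4 ORDER BY c.grade ASC

Execution result:
id | course | grade | semester
4 | History 101 | A | Fall 2023
11 | Chemistry 101 | A | Fall 2024
5 | Statistics 101 | B | Fall 2023
6 | Physics 201 | B | Fall 2023
7 | Art 101 | B | Fall 2023
15 | History 101 | B | Fall 2023
12 | Physics 201 | B+ | Fall 2023
1 | History 101 | C | Fall 2024
9 | Art 101 | C | Spring 2024
3 | Physics 201 | C- | Fall 2024
10 | History 101 | C- | Fall 2023
2 | Art 101 | D | Spring 2024
13 | Statistics 101 | D | Fall 2024
8 | Art 101 | F | Fall 2024
14 | History 101 | F | Spring 2024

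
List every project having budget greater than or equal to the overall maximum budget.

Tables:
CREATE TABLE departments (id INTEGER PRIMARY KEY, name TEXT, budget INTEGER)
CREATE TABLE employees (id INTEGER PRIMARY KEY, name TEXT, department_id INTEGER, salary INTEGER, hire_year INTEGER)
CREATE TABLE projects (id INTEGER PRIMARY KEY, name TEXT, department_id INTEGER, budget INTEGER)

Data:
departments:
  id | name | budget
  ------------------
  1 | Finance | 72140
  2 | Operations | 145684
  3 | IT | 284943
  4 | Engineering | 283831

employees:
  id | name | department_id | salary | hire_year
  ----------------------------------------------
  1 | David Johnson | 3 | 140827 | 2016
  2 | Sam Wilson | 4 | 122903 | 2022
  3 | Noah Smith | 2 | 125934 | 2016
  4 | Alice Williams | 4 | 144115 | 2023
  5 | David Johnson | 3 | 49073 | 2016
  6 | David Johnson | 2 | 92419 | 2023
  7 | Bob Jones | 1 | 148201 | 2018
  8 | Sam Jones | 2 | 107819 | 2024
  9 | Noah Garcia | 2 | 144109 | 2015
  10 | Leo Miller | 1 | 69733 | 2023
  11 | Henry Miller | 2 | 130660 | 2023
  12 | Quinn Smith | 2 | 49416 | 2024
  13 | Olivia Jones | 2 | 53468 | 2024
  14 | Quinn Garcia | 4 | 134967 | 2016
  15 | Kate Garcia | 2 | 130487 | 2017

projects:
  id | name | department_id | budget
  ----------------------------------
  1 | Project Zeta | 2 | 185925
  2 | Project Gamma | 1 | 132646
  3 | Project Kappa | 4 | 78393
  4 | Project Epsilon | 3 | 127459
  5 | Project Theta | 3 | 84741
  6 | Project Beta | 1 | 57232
SELECT name, budget FROM projects WHERE budget >= (SELECT MAX(budget) FROM projects)

Execution result:
name | budget
Project Zeta | 185925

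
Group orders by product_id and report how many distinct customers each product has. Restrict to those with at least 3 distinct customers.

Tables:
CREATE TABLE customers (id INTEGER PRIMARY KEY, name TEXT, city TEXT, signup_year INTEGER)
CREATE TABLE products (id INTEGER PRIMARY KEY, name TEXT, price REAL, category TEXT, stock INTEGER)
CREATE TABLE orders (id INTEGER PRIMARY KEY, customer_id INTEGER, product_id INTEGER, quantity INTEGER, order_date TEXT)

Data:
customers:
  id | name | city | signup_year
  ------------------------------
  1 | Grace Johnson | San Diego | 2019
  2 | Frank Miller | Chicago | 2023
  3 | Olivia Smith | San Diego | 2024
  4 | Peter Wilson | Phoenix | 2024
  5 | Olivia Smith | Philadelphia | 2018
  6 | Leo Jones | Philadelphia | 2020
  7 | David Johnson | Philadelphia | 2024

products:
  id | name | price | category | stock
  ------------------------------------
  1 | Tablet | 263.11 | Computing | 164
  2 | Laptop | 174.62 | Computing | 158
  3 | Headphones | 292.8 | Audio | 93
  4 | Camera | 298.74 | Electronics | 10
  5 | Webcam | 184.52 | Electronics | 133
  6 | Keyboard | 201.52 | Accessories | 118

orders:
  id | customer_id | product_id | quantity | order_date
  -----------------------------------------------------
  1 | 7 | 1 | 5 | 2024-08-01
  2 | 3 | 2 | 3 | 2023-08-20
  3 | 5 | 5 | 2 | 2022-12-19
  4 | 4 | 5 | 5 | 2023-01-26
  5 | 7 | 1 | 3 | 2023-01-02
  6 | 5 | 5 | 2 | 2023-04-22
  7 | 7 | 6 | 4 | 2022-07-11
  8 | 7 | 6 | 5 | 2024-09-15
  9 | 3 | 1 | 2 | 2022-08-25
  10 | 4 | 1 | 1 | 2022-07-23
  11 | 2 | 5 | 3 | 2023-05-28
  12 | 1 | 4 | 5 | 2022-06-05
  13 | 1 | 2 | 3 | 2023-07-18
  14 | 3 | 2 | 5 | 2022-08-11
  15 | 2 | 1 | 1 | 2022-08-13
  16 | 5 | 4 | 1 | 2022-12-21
SELECT product_id, COUNT(DISTINCT customer_id) AS distinct_customer_count FROM orders GROUP BY product_id HAVING COUNT(DISTINCT customer_id) >= 3

Execution result:
product_id | distinct_customer_count
1 | 4
5 | 3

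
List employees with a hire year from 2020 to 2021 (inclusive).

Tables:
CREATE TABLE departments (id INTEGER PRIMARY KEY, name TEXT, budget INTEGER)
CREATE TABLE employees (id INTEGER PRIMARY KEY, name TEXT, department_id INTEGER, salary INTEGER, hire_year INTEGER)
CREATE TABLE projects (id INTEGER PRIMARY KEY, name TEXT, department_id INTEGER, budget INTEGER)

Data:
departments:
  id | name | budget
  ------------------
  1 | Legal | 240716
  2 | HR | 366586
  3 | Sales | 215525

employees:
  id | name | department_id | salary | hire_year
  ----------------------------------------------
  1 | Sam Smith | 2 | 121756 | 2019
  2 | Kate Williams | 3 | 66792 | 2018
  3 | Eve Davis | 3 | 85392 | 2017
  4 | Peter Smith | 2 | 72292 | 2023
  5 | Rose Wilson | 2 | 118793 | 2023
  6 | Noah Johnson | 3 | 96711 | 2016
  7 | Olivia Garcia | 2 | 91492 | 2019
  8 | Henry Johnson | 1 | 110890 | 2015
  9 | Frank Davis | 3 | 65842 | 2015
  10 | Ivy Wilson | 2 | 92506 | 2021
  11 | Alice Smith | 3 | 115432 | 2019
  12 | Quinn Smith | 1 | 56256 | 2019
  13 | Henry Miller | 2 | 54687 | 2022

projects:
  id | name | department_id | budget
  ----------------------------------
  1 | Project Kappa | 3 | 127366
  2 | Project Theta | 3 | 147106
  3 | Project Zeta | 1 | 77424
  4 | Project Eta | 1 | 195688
SELECT name, hire_year FROM employees WHERE hire_year BETWEEN 2020 AND 2021

Execution result:
name | hire_year
Ivy Wilson | 2021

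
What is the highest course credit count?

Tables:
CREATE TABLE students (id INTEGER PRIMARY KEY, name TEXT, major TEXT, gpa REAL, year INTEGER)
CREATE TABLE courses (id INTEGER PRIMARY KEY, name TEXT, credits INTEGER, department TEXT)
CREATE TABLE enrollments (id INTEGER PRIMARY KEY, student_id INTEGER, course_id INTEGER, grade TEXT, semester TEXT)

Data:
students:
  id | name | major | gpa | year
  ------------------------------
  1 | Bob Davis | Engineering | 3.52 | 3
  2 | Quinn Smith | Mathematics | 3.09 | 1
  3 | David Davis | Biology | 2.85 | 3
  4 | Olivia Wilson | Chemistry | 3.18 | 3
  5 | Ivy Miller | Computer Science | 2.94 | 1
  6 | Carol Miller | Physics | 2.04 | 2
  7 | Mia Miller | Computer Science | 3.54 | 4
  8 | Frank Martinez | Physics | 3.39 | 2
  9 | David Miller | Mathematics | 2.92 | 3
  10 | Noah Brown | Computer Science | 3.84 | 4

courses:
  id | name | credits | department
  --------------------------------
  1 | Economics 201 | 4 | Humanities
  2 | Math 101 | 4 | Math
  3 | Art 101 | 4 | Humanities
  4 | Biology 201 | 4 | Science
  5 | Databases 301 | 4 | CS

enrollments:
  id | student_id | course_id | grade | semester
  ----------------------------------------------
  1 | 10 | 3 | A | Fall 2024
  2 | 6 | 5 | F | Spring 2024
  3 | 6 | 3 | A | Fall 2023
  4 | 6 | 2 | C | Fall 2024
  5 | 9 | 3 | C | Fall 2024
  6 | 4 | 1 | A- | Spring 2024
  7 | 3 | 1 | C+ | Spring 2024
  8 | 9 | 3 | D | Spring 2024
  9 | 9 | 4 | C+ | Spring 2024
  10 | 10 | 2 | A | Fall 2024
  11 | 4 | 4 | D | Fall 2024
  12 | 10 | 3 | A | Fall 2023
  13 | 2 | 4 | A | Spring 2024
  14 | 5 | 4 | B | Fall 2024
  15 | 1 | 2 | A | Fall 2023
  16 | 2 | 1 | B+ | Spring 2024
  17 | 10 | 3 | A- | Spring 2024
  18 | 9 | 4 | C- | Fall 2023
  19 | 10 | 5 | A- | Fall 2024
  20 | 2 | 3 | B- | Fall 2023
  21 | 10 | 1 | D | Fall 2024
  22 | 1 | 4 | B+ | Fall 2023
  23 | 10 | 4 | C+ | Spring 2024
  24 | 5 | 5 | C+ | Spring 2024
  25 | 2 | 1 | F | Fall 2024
SELECT MAX(credits) FROM courses

Execution result:
4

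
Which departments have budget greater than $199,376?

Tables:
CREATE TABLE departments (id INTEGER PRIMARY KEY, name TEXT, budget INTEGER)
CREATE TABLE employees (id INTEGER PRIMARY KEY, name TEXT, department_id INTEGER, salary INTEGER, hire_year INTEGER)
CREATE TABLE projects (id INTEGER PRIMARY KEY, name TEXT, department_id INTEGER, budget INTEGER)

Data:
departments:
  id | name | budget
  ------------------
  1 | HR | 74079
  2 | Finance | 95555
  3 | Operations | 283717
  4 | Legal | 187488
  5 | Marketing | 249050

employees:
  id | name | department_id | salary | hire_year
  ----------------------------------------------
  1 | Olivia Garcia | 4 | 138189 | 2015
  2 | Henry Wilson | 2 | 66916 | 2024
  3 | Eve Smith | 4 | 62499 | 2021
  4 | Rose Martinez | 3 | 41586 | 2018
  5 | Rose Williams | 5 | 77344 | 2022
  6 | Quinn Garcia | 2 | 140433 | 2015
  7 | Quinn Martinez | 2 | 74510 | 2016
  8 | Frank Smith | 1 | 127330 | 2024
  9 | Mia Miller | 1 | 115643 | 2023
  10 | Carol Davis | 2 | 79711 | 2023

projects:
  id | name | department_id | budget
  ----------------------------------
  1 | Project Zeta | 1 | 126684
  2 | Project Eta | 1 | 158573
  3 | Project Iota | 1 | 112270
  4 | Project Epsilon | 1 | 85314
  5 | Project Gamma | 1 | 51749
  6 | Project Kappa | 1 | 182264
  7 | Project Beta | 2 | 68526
SELECT name, budget FROM departments WHERE budget > 199376

Execution result:
name | budget
Operations | 283717
Marketing | 249050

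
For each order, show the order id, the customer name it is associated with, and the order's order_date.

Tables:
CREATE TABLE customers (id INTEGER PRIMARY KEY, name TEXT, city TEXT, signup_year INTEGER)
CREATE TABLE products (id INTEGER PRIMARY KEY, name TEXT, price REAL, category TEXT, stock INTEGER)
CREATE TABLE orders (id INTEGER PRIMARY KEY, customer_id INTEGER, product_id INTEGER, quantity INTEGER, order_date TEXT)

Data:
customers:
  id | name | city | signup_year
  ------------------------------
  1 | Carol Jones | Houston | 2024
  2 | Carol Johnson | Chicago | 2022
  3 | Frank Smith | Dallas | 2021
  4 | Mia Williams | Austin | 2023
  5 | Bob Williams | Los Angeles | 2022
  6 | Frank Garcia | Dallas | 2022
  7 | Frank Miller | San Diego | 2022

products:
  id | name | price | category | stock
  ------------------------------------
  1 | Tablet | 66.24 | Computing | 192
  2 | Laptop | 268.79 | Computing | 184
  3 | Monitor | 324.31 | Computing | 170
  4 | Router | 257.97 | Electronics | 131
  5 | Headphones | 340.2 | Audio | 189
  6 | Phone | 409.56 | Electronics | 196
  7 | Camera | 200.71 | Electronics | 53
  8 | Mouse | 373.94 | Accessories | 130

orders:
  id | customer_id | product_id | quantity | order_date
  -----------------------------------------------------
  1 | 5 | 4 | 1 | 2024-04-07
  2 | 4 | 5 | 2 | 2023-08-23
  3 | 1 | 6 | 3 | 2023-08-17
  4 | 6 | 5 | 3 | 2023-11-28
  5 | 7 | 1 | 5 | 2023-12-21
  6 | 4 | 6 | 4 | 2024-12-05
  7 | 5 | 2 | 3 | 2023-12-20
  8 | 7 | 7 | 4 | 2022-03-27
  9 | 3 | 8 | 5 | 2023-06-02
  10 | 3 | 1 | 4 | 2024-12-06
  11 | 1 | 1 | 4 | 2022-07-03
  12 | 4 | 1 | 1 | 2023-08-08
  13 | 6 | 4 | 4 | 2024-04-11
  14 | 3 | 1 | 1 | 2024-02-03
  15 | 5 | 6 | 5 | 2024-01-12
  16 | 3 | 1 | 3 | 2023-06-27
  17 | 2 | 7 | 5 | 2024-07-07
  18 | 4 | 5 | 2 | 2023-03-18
SELECT c.id, p.name AS customer, c.order_date FROM orders c JOIN customers p ON c.customer_id = p.id

Execution result:
id | customer | order_date
1 | Bob Williams | 2024-04-07
2 | Mia Williams | 2023-08-23
3 | Carol Jones | 2023-08-17
4 | Frank Garcia | 2023-11-28
5 | Frank Miller | 2023-12-21
6 | Mia Williams | 2024-12-05
7 | Bob Williams | 2023-12-20
8 | Frank Miller | 2022-03-27
9 | Frank Smith | 2023-06-02
10 | Frank Smith | 2024-12-06
11 | Carol Jones | 2022-07-03
12 | Mia Williams | 2023-08-08
13 | Frank Garcia | 2024-04-11
14 | Frank Smith | 2024-02-03
15 | Bob Williams | 2024-01-12
16 | Frank Smith | 2023-06-27
17 | Carol Johnson | 2024-07-07
18 | Mia Williams | 2023-03-18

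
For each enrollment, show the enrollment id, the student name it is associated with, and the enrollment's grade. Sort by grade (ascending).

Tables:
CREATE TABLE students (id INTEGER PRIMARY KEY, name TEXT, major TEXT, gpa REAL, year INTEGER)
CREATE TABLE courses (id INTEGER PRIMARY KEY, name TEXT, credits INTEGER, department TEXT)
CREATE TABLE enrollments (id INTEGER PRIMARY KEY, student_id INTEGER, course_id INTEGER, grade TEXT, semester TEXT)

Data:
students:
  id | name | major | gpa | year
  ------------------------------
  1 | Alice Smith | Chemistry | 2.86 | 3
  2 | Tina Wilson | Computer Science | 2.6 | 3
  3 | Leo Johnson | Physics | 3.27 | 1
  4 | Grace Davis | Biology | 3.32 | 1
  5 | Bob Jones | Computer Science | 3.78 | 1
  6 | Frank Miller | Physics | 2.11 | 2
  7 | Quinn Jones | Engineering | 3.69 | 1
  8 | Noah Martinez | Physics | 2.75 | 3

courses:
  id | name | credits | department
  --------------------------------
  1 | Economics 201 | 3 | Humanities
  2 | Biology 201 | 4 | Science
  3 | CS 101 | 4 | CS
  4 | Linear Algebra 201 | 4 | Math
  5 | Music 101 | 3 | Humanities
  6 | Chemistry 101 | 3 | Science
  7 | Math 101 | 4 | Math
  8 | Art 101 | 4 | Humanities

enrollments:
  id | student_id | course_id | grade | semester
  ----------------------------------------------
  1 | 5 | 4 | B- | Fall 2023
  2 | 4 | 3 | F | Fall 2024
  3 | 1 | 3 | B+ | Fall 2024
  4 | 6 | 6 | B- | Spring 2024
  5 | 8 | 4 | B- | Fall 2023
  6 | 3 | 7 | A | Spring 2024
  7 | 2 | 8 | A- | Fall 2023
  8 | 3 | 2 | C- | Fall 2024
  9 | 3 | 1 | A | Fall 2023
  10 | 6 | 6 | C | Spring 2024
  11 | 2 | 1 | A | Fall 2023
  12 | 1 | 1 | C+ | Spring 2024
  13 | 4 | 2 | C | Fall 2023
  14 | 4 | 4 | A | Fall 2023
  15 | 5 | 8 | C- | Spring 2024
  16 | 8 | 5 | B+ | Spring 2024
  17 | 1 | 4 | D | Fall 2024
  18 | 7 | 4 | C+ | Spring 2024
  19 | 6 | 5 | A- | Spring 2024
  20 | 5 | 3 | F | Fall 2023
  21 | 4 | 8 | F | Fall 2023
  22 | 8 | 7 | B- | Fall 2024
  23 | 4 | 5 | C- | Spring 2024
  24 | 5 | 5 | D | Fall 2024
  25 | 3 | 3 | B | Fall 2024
SELECT c.id, p.name AS student, c.grade FROM enrollments c JOIN students p ON c.student_id = p.id ORDER BY c.grade ASC

Execution result:
id | student | grade
6 | Leo Johnson | A
9 | Leo Johnson | A
11 | Tina Wilson | A
14 | Grace Davis | A
7 | Tina Wilson | A-
19 | Frank Miller | A-
25 | Leo Johnson | B
3 | Alice Smith | B+
16 | Noah Martinez | B+
1 | Bob Jones | B-
4 | Frank Miller | B-
5 | Noah Martinez | B-
22 | Noah Martinez | B-
10 | Frank Miller | C
13 | Grace Davis | C
12 | Alice Smith | C+
18 | Quinn Jones | C+
8 | Leo Johnson | C-
15 | Bob Jones | C-
23 | Grace Davis | C-
17 | Alice Smith | D
24 | Bob Jones | D
2 | Grace Davis | F
20 | Bob Jones | F
21 | Grace Davis | F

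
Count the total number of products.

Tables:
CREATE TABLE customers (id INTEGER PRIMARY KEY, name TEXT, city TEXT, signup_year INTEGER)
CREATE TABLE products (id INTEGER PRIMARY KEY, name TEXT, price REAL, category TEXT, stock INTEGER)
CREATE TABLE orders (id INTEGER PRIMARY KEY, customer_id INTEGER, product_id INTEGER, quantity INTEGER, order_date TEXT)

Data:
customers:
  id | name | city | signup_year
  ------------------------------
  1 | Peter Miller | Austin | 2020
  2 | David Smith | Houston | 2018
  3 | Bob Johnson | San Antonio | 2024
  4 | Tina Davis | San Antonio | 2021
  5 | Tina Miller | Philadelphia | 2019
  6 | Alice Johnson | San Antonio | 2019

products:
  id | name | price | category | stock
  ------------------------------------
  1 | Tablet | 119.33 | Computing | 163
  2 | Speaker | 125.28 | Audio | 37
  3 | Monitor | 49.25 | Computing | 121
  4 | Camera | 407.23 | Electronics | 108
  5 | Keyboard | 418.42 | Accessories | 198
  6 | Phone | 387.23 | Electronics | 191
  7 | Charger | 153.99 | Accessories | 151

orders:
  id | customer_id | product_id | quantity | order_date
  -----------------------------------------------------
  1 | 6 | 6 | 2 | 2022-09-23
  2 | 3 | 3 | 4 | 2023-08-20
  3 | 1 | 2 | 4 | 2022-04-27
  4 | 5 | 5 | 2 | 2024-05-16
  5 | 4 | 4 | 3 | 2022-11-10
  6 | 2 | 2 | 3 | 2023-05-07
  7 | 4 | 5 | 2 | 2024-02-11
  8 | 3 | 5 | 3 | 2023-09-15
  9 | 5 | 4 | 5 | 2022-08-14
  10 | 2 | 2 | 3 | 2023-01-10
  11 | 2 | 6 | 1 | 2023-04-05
SELECT COUNT(*) FROM products

Execution result:
7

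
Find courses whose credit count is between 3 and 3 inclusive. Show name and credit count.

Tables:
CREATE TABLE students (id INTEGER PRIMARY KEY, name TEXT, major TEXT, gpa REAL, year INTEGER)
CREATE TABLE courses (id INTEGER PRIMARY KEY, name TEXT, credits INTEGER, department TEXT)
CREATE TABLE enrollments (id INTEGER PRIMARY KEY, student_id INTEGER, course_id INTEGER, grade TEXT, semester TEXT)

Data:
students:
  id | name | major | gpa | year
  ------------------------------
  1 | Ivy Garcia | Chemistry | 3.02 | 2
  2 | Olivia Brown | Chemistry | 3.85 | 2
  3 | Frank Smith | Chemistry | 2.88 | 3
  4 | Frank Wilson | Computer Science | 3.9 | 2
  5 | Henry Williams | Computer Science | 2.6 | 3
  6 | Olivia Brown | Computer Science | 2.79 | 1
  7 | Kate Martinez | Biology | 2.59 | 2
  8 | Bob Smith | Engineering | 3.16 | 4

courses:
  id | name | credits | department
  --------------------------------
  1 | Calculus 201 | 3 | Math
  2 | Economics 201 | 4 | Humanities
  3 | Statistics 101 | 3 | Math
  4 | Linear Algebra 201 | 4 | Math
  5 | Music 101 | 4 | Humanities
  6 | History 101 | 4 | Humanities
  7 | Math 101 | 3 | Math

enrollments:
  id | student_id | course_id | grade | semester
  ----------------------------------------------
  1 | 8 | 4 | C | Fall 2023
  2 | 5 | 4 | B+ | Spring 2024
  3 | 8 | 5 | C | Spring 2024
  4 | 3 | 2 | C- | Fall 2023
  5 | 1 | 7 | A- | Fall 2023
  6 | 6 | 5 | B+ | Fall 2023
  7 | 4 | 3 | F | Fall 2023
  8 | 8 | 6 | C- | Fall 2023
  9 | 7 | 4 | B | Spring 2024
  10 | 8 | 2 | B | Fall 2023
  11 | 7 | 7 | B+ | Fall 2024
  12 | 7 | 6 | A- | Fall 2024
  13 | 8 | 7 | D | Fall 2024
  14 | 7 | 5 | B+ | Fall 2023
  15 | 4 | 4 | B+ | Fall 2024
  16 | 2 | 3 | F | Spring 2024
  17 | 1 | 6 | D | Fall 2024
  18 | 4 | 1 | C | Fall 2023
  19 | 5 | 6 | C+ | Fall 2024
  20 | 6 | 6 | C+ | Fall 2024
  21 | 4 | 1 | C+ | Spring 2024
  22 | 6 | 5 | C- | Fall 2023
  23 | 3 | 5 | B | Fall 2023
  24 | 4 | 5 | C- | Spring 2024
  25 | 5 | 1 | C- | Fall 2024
SELECT name, credits FROM courses WHERE credits BETWEEN 3 AND 3

Execution result:
name | credits
Calculus 201 | 3
Statistics 101 | 3
Math 101 | 3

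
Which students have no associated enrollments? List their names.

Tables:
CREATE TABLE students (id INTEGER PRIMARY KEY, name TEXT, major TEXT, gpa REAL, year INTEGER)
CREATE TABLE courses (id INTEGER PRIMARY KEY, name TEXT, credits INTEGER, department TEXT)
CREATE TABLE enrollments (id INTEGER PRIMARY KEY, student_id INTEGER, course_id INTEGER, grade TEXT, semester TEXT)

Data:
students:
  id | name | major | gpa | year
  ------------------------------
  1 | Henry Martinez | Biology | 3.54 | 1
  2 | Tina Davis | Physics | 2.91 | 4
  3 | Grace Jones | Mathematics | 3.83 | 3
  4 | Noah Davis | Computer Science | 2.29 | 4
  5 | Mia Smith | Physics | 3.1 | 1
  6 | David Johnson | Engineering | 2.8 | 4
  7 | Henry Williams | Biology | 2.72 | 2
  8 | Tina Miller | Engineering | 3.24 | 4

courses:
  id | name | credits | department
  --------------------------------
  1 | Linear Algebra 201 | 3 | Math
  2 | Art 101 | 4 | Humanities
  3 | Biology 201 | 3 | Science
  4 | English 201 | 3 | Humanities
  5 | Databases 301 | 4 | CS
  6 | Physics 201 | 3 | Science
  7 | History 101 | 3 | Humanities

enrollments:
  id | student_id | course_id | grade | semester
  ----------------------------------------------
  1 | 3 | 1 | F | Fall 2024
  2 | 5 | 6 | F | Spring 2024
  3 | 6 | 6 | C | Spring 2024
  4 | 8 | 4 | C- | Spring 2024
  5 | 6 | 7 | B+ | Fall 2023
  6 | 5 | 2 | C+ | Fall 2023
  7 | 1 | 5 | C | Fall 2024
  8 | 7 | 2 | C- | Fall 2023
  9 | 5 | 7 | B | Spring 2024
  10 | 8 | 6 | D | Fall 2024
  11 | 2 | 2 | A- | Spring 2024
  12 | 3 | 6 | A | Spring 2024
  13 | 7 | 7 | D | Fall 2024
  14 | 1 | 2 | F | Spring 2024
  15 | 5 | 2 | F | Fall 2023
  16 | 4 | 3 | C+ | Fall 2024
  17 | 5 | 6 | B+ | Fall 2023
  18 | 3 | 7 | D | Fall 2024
SELECT p.name FROM students p LEFT JOIN enrollments c ON c.student_id = p.id WHERE c.id IS NULL

Execution result:
(no rows)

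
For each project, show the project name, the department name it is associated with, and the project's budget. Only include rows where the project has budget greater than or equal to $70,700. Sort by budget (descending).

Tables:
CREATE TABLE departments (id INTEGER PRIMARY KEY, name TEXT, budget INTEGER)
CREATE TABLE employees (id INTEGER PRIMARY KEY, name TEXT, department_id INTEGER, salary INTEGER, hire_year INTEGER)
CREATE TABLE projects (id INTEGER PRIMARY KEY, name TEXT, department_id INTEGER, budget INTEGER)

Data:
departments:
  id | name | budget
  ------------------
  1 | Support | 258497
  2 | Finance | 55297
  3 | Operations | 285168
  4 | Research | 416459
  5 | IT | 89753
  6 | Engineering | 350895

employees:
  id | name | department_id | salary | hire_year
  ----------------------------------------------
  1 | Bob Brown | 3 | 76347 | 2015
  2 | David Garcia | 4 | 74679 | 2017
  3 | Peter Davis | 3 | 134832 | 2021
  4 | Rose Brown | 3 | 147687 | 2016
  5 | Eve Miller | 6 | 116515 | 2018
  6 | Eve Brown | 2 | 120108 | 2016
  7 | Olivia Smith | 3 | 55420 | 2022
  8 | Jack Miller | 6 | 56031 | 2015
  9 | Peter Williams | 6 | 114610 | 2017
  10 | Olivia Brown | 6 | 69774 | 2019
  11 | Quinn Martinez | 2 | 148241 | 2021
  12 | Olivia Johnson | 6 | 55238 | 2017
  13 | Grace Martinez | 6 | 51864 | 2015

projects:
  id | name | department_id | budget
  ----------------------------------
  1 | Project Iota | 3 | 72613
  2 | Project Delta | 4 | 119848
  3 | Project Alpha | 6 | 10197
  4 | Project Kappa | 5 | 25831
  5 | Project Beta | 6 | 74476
SELECT c.name, p.name AS department, c.budget FROM projects c JOIN departments p ON c.department_id = p.id WHERE c.budget >= 70700 ORDER BY c.budget DESC

Execution result:
name | department | budget
Project Delta | Research | 119848
Project Beta | Engineering | 74476
Project Iota | Operations | 72613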